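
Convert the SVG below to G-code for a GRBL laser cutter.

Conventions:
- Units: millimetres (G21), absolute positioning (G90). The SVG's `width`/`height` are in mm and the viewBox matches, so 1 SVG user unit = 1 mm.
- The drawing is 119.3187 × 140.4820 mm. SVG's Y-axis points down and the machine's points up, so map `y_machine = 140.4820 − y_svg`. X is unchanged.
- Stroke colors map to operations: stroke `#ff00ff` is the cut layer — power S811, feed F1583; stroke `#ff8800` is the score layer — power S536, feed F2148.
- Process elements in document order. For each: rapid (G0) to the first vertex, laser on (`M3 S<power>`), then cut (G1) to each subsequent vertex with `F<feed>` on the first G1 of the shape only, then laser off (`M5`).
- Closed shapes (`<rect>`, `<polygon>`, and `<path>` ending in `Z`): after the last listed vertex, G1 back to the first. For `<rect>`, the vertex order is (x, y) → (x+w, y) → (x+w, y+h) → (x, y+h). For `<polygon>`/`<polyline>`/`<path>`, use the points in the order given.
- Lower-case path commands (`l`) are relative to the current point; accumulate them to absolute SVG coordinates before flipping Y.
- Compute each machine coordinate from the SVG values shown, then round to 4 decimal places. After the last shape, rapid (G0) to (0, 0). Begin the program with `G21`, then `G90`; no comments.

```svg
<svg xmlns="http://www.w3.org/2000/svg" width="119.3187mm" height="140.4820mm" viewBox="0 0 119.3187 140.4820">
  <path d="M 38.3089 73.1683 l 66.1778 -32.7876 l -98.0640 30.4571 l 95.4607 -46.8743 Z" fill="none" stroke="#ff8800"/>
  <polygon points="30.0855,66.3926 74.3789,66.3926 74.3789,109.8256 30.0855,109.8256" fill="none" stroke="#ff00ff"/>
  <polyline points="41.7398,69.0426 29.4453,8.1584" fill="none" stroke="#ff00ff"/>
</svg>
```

viewBox `0 0 119.3187 140.4820` with mm width/height → 1 unit = 1 mm. Flip: y_m = 140.4820 − y_svg.

**Shape 1** — `<path>` closed polygon, stroke `#ff8800` → score (S536, F2148). Machine vertices: (38.3089,67.3137) → (104.4867,100.1013) → (6.4227,69.6442) → (101.8834,116.5185) → (38.3089,67.3137). Closed: final G1 returns to the first vertex.

**Shape 2** — `<polygon>` rectangle, stroke `#ff00ff` → cut (S811, F1583). Machine vertices: (30.0855,74.0894) → (74.3789,74.0894) → (74.3789,30.6564) → (30.0855,30.6564) → (30.0855,74.0894). Closed: final G1 returns to the first vertex.

**Shape 3** — `<polyline>` line segment, stroke `#ff00ff` → cut (S811, F1583). Machine vertices: (41.7398,71.4394) → (29.4453,132.3236). Open path.

G21
G90
G0 X38.3089 Y67.3137
M3 S536
G1 X104.4867 Y100.1013 F2148
G1 X6.4227 Y69.6442
G1 X101.8834 Y116.5185
G1 X38.3089 Y67.3137
M5
G0 X30.0855 Y74.0894
M3 S811
G1 X74.3789 Y74.0894 F1583
G1 X74.3789 Y30.6564
G1 X30.0855 Y30.6564
G1 X30.0855 Y74.0894
M5
G0 X41.7398 Y71.4394
M3 S811
G1 X29.4453 Y132.3236 F1583
M5
G0 X0.0000 Y0.0000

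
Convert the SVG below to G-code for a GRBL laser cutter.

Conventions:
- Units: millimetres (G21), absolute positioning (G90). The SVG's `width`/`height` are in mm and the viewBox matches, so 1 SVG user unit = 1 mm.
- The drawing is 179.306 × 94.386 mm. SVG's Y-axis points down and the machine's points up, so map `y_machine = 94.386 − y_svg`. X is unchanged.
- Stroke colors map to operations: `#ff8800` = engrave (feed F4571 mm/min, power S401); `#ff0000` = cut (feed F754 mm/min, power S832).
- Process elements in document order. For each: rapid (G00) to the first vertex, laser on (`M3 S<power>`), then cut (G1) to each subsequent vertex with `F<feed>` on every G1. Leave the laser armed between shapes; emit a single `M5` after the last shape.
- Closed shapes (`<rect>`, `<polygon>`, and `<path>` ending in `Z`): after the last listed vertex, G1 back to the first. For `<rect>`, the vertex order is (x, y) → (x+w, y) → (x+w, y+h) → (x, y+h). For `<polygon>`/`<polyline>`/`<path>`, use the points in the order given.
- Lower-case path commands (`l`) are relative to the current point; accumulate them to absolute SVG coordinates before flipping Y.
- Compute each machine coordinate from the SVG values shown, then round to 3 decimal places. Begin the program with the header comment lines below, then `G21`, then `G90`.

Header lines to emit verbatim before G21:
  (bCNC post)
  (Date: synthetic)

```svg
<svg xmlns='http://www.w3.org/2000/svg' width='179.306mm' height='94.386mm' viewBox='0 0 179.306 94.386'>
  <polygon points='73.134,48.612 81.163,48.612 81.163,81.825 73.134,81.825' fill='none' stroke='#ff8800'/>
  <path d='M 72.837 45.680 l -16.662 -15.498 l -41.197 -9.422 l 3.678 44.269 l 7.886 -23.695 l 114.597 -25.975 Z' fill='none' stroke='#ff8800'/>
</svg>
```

Since the viewBox matches the mm dimensions, user units are millimetres directly. The only transform is the Y-flip y_m = 94.386 − y_svg.

Shape 1 is a rectangle drawn with `<polygon>`. Its stroke #ff8800 means engrave at S401, F4571. After flipping Y the toolpath is (73.134,45.774) → (81.163,45.774) → (81.163,12.561) → (73.134,12.561) → (73.134,45.774), returning to the start.

Shape 2 is a closed polygon drawn with `<path>`. Its stroke #ff8800 means engrave at S401, F4571. After flipping Y the toolpath is (72.837,48.706) → (56.175,64.204) → (14.978,73.626) → (18.656,29.357) → (26.542,53.052) → (141.139,79.027) → (72.837,48.706), returning to the start.

(bCNC post)
(Date: synthetic)
G21
G90
G00 X73.134 Y45.774
M3 S401
G1 X81.163 Y45.774 F4571
G1 X81.163 Y12.561 F4571
G1 X73.134 Y12.561 F4571
G1 X73.134 Y45.774 F4571
G00 X72.837 Y48.706
M3 S401
G1 X56.175 Y64.204 F4571
G1 X14.978 Y73.626 F4571
G1 X18.656 Y29.357 F4571
G1 X26.542 Y53.052 F4571
G1 X141.139 Y79.027 F4571
G1 X72.837 Y48.706 F4571
M5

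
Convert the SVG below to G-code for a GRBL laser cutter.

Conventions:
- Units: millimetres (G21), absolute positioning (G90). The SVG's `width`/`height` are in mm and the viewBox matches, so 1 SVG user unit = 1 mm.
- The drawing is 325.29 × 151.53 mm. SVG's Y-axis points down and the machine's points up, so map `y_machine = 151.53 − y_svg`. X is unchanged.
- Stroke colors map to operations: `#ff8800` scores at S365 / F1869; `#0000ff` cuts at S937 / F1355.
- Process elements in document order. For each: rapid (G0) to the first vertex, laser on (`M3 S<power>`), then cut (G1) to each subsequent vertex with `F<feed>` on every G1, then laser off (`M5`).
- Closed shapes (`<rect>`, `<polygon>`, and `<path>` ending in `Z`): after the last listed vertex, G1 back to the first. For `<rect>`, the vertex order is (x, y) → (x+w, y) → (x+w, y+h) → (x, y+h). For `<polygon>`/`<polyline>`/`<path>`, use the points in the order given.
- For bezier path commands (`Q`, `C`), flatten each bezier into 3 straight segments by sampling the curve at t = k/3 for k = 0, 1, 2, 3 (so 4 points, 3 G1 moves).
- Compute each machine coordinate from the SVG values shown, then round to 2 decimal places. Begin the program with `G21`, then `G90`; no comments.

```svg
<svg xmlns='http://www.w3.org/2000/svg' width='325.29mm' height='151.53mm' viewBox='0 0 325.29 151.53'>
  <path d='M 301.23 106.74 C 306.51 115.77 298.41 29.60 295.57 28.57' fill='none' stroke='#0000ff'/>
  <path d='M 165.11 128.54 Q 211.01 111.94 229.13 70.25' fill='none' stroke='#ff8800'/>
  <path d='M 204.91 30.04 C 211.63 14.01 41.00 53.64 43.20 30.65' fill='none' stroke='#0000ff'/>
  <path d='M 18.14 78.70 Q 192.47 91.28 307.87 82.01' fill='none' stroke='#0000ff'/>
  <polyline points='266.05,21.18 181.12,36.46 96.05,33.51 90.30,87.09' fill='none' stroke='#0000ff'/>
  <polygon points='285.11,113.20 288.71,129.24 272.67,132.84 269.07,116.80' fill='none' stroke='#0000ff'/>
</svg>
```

1 u = 1 mm; y_m = 151.53 − y.

[1] `<path>` cubic bezier, #0000ff→cut S937 F1355: (301.23,44.79) → (302.74,60.81) → (299.47,100.23) → (295.57,122.96)

[2] `<path>` quadratic bezier, #ff8800→score S365 F1869: (165.11,22.99) → (192.62,36.84) → (213.96,56.27) → (229.13,81.28)

[3] `<path>` cubic bezier, #0000ff→cut S937 F1355: (204.91,121.49) → (165.48,123.35) → (85.64,114.38) → (43.20,120.88)

[4] `<path>` quadratic bezier, #0000ff→cut S937 F1355: (18.14,72.83) → (127.81,66.87) → (224.39,65.77) → (307.87,69.52)

[5] `<polyline>` open polyline, #0000ff→cut S937 F1355: (266.05,130.35) → (181.12,115.07) → (96.05,118.02) → (90.30,64.44)

[6] `<polygon>` regular polygon, #0000ff→cut S937 F1355: (285.11,38.33) → (288.71,22.29) → (272.67,18.69) → (269.07,34.73) → (285.11,38.33) (closed)

G21
G90
G0 X301.23 Y44.79
M3 S937
G1 X302.74 Y60.81 F1355
G1 X299.47 Y100.23 F1355
G1 X295.57 Y122.96 F1355
M5
G0 X165.11 Y22.99
M3 S365
G1 X192.62 Y36.84 F1869
G1 X213.96 Y56.27 F1869
G1 X229.13 Y81.28 F1869
M5
G0 X204.91 Y121.49
M3 S937
G1 X165.48 Y123.35 F1355
G1 X85.64 Y114.38 F1355
G1 X43.20 Y120.88 F1355
M5
G0 X18.14 Y72.83
M3 S937
G1 X127.81 Y66.87 F1355
G1 X224.39 Y65.77 F1355
G1 X307.87 Y69.52 F1355
M5
G0 X266.05 Y130.35
M3 S937
G1 X181.12 Y115.07 F1355
G1 X96.05 Y118.02 F1355
G1 X90.30 Y64.44 F1355
M5
G0 X285.11 Y38.33
M3 S937
G1 X288.71 Y22.29 F1355
G1 X272.67 Y18.69 F1355
G1 X269.07 Y34.73 F1355
G1 X285.11 Y38.33 F1355
M5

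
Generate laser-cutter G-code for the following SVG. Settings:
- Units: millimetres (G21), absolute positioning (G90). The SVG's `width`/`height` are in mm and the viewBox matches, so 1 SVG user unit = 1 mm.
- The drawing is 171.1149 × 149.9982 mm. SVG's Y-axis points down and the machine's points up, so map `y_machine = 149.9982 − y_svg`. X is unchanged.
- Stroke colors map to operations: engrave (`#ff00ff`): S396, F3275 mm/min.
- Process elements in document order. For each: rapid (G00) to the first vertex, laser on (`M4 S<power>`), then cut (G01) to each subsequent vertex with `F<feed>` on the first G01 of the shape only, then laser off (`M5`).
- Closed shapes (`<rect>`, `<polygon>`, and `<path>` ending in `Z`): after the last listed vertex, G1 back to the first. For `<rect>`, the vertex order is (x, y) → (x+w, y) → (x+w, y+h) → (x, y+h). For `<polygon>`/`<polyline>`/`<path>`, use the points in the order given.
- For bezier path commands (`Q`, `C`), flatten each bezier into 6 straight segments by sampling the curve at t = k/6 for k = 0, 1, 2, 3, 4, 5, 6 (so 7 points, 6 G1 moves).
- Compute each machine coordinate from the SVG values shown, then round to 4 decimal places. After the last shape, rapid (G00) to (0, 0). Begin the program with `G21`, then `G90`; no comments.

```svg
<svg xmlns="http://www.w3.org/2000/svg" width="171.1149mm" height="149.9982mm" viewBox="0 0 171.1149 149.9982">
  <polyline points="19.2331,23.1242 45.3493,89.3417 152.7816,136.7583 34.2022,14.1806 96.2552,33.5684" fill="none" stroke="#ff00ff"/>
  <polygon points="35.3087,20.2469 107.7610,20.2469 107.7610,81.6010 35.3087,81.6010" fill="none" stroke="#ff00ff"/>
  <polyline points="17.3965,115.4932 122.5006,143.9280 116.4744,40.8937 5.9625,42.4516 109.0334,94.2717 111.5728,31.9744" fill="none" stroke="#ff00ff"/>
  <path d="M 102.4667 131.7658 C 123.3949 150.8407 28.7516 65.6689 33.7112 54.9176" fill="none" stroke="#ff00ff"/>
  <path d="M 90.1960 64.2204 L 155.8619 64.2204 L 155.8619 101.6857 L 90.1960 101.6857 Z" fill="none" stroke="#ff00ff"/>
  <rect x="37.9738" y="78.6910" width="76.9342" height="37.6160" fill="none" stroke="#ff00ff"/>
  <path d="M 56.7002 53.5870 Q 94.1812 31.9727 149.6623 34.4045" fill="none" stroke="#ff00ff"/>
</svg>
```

G21
G90
G00 X19.2331 Y126.8740
M4 S396
G01 X45.3493 Y60.6565 F3275
G01 X152.7816 Y13.2399
G01 X34.2022 Y135.8176
G01 X96.2552 Y116.4298
M5
G00 X35.3087 Y129.7513
M4 S396
G01 X107.7610 Y129.7513 F3275
G01 X107.7610 Y68.3972
G01 X35.3087 Y68.3972
G01 X35.3087 Y129.7513
M5
G00 X17.3965 Y34.5050
M4 S396
G01 X122.5006 Y6.0702 F3275
G01 X116.4744 Y109.1045
G01 X5.9625 Y107.5466
G01 X109.0334 Y55.7265
G01 X111.5728 Y118.0238
M5
G00 X102.4667 Y18.2324
M4 S396
G01 X104.2960 Y16.5550 F3275
G01 X92.8405 Y27.2891
G01 X74.0772 Y45.4717
G01 X53.9831 Y66.1398
G01 X38.5355 Y84.3304
G01 X33.7112 Y95.0806
M5
G00 X90.1960 Y85.7778
M4 S396
G01 X155.8619 Y85.7778 F3275
G01 X155.8619 Y48.3125
G01 X90.1960 Y48.3125
G01 X90.1960 Y85.7778
M5
G00 X37.9738 Y71.3072
M4 S396
G01 X114.9080 Y71.3072 F3275
G01 X114.9080 Y33.6912
G01 X37.9738 Y33.6912
G01 X37.9738 Y71.3072
M5
G00 X56.7002 Y96.4112
M4 S396
G01 X69.6939 Y102.9480 F3275
G01 X83.6875 Y108.1489
G01 X98.6812 Y112.0140
G01 X114.6749 Y114.5431
G01 X131.6686 Y115.7364
G01 X149.6623 Y115.5937
M5
G00 X0.0000 Y0.0000

Since the viewBox matches the mm dimensions, user units are millimetres directly. The only transform is the Y-flip y_m = 149.9982 − y_svg.

Shape 1 is a open polyline drawn with `<polyline>`. Its stroke #ff00ff means engrave at S396, F3275. After flipping Y the toolpath is (19.2331,126.8740) → (45.3493,60.6565) → (152.7816,13.2399) → (34.2022,135.8176) → (96.2552,116.4298).

Shape 2 is a rectangle drawn with `<polygon>`. Its stroke #ff00ff means engrave at S396, F3275. After flipping Y the toolpath is (35.3087,129.7513) → (107.7610,129.7513) → (107.7610,68.3972) → (35.3087,68.3972) → (35.3087,129.7513), returning to the start.

Shape 3 is a open polyline drawn with `<polyline>`. Its stroke #ff00ff means engrave at S396, F3275. After flipping Y the toolpath is (17.3965,34.5050) → (122.5006,6.0702) → (116.4744,109.1045) → (5.9625,107.5466) → (109.0334,55.7265) → (111.5728,118.0238).

Shape 4 is a cubic bezier drawn with `<path>`. Its stroke #ff00ff means engrave at S396, F3275. After flipping Y the toolpath is (102.4667,18.2324) → (104.2960,16.5550) → (92.8405,27.2891) → (74.0772,45.4717) → (53.9831,66.1398) → (38.5355,84.3304) → (33.7112,95.0806).

Shape 5 is a rectangle drawn with `<path>`. Its stroke #ff00ff means engrave at S396, F3275. After flipping Y the toolpath is (90.1960,85.7778) → (155.8619,85.7778) → (155.8619,48.3125) → (90.1960,48.3125) → (90.1960,85.7778), returning to the start.

Shape 6 is a rectangle drawn with `<rect>`. Its stroke #ff00ff means engrave at S396, F3275. After flipping Y the toolpath is (37.9738,71.3072) → (114.9080,71.3072) → (114.9080,33.6912) → (37.9738,33.6912) → (37.9738,71.3072), returning to the start.

Shape 7 is a quadratic bezier drawn with `<path>`. Its stroke #ff00ff means engrave at S396, F3275. After flipping Y the toolpath is (56.7002,96.4112) → (69.6939,102.9480) → (83.6875,108.1489) → (98.6812,112.0140) → (114.6749,114.5431) → (131.6686,115.7364) → (149.6623,115.5937).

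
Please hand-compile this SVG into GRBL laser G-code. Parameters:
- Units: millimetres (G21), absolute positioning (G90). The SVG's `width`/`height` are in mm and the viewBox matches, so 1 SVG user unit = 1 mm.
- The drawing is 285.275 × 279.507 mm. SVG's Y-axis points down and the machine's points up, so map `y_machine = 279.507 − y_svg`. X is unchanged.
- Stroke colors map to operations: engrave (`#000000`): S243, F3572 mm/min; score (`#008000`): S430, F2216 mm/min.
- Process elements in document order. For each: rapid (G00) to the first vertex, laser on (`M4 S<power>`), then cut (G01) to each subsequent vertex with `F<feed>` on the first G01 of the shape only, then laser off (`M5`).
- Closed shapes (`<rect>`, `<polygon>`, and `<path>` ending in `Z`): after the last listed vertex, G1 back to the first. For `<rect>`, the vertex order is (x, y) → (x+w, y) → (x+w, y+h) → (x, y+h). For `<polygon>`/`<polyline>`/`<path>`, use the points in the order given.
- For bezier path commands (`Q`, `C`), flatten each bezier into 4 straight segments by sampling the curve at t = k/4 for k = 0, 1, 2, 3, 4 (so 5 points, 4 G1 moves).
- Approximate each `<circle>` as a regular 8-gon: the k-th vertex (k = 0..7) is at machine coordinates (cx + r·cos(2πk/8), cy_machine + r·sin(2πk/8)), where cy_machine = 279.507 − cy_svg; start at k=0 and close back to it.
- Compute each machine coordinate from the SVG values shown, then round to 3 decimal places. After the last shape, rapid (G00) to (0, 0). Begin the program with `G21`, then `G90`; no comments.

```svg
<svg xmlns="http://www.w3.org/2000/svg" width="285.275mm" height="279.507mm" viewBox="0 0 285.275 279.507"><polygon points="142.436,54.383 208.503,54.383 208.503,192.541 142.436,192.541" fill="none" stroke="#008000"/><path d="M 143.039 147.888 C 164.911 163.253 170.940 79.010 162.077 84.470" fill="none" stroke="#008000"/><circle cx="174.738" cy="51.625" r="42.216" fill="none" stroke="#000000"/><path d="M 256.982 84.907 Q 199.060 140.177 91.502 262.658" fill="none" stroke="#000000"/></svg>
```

G21
G90
G00 X142.436 Y225.124
M4 S430
G01 X208.503 Y225.124 F2216
G01 X208.503 Y86.966
G01 X142.436 Y86.966
G01 X142.436 Y225.124
M5
G00 X143.039 Y131.619
M4 S430
G01 X156.487 Y135.814 F2216
G01 X164.084 Y159.614
G01 X165.917 Y185.271
G01 X162.077 Y195.037
M5
G00 X216.954 Y227.882
M4 S243
G01 X204.589 Y257.733 F3572
G01 X174.738 Y270.098
G01 X144.887 Y257.733
G01 X132.522 Y227.882
G01 X144.887 Y198.031
G01 X174.738 Y185.666
G01 X204.589 Y198.031
G01 X216.954 Y227.882
M5
G00 X256.982 Y194.600
M4 S243
G01 X224.919 Y162.764 F3572
G01 X186.651 Y122.527
G01 X142.179 Y73.889
G01 X91.502 Y16.849
M5
G00 X0.000 Y0.000

Since the viewBox matches the mm dimensions, user units are millimetres directly. The only transform is the Y-flip y_m = 279.507 − y_svg.

Shape 1 is a rectangle drawn with `<polygon>`. Its stroke #008000 means score at S430, F2216. After flipping Y the toolpath is (142.436,225.124) → (208.503,225.124) → (208.503,86.966) → (142.436,86.966) → (142.436,225.124), returning to the start.

Shape 2 is a cubic bezier drawn with `<path>`. Its stroke #008000 means score at S430, F2216. After flipping Y the toolpath is (143.039,131.619) → (156.487,135.814) → (164.084,159.614) → (165.917,185.271) → (162.077,195.037).

Shape 3 is a circle drawn with `<circle>`. Its stroke #000000 means engrave at S243, F3572. After flipping Y the toolpath is (216.954,227.882) → (204.589,257.733) → (174.738,270.098) → (144.887,257.733) → (132.522,227.882) → (144.887,198.031) → (174.738,185.666) → (204.589,198.031) → (216.954,227.882), returning to the start.

Shape 4 is a quadratic bezier drawn with `<path>`. Its stroke #000000 means engrave at S243, F3572. After flipping Y the toolpath is (256.982,194.600) → (224.919,162.764) → (186.651,122.527) → (142.179,73.889) → (91.502,16.849).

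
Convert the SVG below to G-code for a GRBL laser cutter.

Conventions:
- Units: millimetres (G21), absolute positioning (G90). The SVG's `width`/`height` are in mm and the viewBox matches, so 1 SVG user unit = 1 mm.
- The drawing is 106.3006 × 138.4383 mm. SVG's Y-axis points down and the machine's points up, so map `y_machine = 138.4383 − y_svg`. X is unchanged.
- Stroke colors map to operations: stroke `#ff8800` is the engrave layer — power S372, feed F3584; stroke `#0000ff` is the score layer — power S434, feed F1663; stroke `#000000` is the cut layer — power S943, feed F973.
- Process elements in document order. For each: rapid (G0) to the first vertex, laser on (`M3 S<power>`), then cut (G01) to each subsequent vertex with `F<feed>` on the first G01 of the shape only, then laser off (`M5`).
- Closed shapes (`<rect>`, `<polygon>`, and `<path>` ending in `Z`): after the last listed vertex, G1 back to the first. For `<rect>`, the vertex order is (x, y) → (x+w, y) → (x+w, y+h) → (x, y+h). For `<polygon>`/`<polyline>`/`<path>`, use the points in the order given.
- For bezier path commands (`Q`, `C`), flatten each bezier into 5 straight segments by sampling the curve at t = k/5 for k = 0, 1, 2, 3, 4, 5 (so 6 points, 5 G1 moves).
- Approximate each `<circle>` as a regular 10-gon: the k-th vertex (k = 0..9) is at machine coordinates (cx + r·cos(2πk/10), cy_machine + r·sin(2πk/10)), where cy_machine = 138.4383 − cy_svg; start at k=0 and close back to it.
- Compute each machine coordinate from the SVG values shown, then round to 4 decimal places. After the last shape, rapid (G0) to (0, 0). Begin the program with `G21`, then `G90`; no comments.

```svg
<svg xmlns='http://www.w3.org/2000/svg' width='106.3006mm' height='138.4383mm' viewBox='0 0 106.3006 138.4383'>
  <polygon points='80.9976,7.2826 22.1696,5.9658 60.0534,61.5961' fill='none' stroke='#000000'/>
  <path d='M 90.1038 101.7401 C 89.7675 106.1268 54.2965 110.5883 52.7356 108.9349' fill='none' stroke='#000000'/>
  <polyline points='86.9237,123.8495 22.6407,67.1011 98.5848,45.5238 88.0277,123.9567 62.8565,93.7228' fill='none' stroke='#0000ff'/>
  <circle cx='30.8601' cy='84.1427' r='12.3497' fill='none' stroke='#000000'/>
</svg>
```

G21
G90
G0 X80.9976 Y131.1557
M3 S943
G01 X22.1696 Y132.4725 F973
G01 X60.0534 Y76.8422
G01 X80.9976 Y131.1557
M5
G0 X90.1038 Y36.6982
M3 S943
G01 X86.2382 Y34.1067 F973
G01 X77.2545 Y31.7944
G01 X66.4667 Y30.0583
G01 X57.1890 Y29.1956
G01 X52.7356 Y29.5034
M5
G0 X86.9237 Y14.5888
M3 S434
G01 X22.6407 Y71.3372 F1663
G01 X98.5848 Y92.9145
G01 X88.0277 Y14.4816
G01 X62.8565 Y44.7155
M5
G0 X43.2098 Y54.2956
M3 S943
G01 X40.8512 Y61.5546 F973
G01 X34.6764 Y66.0409
G01 X27.0438 Y66.0409
G01 X20.8690 Y61.5546
G01 X18.5104 Y54.2956
G01 X20.8690 Y47.0366
G01 X27.0438 Y42.5503
G01 X34.6764 Y42.5503
G01 X40.8512 Y47.0366
G01 X43.2098 Y54.2956
M5
G0 X0.0000 Y0.0000

Since the viewBox matches the mm dimensions, user units are millimetres directly. The only transform is the Y-flip y_m = 138.4383 − y_svg.

Shape 1 is a closed polygon drawn with `<polygon>`. Its stroke #000000 means cut at S943, F973. After flipping Y the toolpath is (80.9976,131.1557) → (22.1696,132.4725) → (60.0534,76.8422) → (80.9976,131.1557), returning to the start.

Shape 2 is a cubic bezier drawn with `<path>`. Its stroke #000000 means cut at S943, F973. After flipping Y the toolpath is (90.1038,36.6982) → (86.2382,34.1067) → (77.2545,31.7944) → (66.4667,30.0583) → (57.1890,29.1956) → (52.7356,29.5034).

Shape 3 is a open polyline drawn with `<polyline>`. Its stroke #0000ff means score at S434, F1663. After flipping Y the toolpath is (86.9237,14.5888) → (22.6407,71.3372) → (98.5848,92.9145) → (88.0277,14.4816) → (62.8565,44.7155).

Shape 4 is a circle drawn with `<circle>`. Its stroke #000000 means cut at S943, F973. After flipping Y the toolpath is (43.2098,54.2956) → (40.8512,61.5546) → (34.6764,66.0409) → (27.0438,66.0409) → (20.8690,61.5546) → (18.5104,54.2956) → (20.8690,47.0366) → (27.0438,42.5503) → (34.6764,42.5503) → (40.8512,47.0366) → (43.2098,54.2956), returning to the start.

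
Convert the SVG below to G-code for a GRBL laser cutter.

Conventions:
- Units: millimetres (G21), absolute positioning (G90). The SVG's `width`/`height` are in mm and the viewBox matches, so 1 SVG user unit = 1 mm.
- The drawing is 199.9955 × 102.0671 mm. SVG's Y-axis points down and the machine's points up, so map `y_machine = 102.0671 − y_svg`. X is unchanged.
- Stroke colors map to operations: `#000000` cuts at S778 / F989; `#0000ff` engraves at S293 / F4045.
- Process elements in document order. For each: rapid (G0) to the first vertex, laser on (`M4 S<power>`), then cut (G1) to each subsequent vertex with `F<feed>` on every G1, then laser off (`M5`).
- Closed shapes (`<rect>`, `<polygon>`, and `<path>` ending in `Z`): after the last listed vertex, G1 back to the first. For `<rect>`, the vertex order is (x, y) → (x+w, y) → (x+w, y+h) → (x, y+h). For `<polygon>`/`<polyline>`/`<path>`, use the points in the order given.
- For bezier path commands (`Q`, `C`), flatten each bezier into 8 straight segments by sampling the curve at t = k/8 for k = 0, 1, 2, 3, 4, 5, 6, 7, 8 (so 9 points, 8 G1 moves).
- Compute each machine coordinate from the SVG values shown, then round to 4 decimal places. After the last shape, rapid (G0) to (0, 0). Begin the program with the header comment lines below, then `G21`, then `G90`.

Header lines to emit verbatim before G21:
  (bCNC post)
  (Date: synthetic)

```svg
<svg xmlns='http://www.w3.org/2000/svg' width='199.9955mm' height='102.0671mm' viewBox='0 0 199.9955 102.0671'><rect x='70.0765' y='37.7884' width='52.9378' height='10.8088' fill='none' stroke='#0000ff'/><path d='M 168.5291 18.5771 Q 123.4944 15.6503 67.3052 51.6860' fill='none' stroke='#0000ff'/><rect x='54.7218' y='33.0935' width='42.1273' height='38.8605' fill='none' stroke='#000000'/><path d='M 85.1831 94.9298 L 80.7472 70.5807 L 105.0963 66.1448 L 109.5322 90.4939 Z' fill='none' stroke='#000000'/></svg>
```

1 u = 1 mm; y_m = 102.0671 − y.

[1] `<rect>` rectangle, #0000ff→engrave S293 F4045: (70.0765,64.2787) → (123.0143,64.2787) → (123.0143,53.4699) → (70.0765,53.4699) → (70.0765,64.2787) (closed)

[2] `<path>` quadratic bezier, #0000ff→engrave S293 F4045: (168.5291,83.4900) → (157.0961,83.6129) → (145.3146,82.5182) → (133.1845,80.2060) → (120.7058,76.6762) → (107.8785,71.9288) → (94.7026,65.9638) → (81.1782,58.7812) → (67.3052,50.3811)

[3] `<rect>` rectangle, #000000→cut S778 F989: (54.7218,68.9736) → (96.8491,68.9736) → (96.8491,30.1131) → (54.7218,30.1131) → (54.7218,68.9736) (closed)

[4] `<path>` regular polygon, #000000→cut S778 F989: (85.1831,7.1373) → (80.7472,31.4864) → (105.0963,35.9223) → (109.5322,11.5732) → (85.1831,7.1373) (closed)

(bCNC post)
(Date: synthetic)
G21
G90
G0 X70.0765 Y64.2787
M4 S293
G1 X123.0143 Y64.2787 F4045
G1 X123.0143 Y53.4699 F4045
G1 X70.0765 Y53.4699 F4045
G1 X70.0765 Y64.2787 F4045
M5
G0 X168.5291 Y83.4900
M4 S293
G1 X157.0961 Y83.6129 F4045
G1 X145.3146 Y82.5182 F4045
G1 X133.1845 Y80.2060 F4045
G1 X120.7058 Y76.6762 F4045
G1 X107.8785 Y71.9288 F4045
G1 X94.7026 Y65.9638 F4045
G1 X81.1782 Y58.7812 F4045
G1 X67.3052 Y50.3811 F4045
M5
G0 X54.7218 Y68.9736
M4 S778
G1 X96.8491 Y68.9736 F989
G1 X96.8491 Y30.1131 F989
G1 X54.7218 Y30.1131 F989
G1 X54.7218 Y68.9736 F989
M5
G0 X85.1831 Y7.1373
M4 S778
G1 X80.7472 Y31.4864 F989
G1 X105.0963 Y35.9223 F989
G1 X109.5322 Y11.5732 F989
G1 X85.1831 Y7.1373 F989
M5
G0 X0.0000 Y0.0000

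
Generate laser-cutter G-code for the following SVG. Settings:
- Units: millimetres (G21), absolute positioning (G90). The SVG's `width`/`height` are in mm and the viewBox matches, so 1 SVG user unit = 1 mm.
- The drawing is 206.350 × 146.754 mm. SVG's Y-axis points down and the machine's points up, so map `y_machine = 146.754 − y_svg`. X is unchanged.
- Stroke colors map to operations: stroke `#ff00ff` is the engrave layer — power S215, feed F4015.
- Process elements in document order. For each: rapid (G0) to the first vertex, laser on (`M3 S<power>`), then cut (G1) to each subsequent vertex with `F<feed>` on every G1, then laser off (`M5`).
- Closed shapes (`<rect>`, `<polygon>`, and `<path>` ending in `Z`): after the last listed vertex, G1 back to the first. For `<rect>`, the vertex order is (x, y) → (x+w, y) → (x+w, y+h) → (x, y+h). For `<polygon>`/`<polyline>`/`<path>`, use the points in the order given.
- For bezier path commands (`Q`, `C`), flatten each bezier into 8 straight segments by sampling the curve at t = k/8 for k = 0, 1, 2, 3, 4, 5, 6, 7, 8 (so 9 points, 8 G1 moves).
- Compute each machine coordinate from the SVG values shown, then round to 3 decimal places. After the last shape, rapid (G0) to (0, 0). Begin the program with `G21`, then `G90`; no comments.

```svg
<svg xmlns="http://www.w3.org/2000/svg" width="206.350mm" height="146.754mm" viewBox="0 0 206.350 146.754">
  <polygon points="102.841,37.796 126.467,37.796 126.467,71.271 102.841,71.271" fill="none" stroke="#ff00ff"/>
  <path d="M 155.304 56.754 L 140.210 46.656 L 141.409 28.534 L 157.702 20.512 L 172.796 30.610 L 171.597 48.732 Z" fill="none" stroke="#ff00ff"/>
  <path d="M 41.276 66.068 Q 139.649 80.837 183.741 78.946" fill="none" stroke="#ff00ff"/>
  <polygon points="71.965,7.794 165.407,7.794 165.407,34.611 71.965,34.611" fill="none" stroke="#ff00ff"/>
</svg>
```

Since the viewBox matches the mm dimensions, user units are millimetres directly. The only transform is the Y-flip y_m = 146.754 − y_svg.

Shape 1 is a rectangle drawn with `<polygon>`. Its stroke #ff00ff means engrave at S215, F4015. After flipping Y the toolpath is (102.841,108.958) → (126.467,108.958) → (126.467,75.483) → (102.841,75.483) → (102.841,108.958), returning to the start.

Shape 2 is a regular polygon drawn with `<path>`. Its stroke #ff00ff means engrave at S215, F4015. After flipping Y the toolpath is (155.304,90.000) → (140.210,100.098) → (141.409,118.220) → (157.702,126.242) → (172.796,116.144) → (171.597,98.022) → (155.304,90.000), returning to the start.

Shape 3 is a quadratic bezier drawn with `<path>`. Its stroke #ff00ff means engrave at S215, F4015. After flipping Y the toolpath is (41.276,80.686) → (65.021,77.254) → (87.070,74.343) → (107.422,71.952) → (126.079,70.082) → (143.039,68.733) → (158.302,67.904) → (171.870,67.596) → (183.741,67.808).

Shape 4 is a rectangle drawn with `<polygon>`. Its stroke #ff00ff means engrave at S215, F4015. After flipping Y the toolpath is (71.965,138.960) → (165.407,138.960) → (165.407,112.143) → (71.965,112.143) → (71.965,138.960), returning to the start.

G21
G90
G0 X102.841 Y108.958
M3 S215
G1 X126.467 Y108.958 F4015
G1 X126.467 Y75.483 F4015
G1 X102.841 Y75.483 F4015
G1 X102.841 Y108.958 F4015
M5
G0 X155.304 Y90.000
M3 S215
G1 X140.210 Y100.098 F4015
G1 X141.409 Y118.220 F4015
G1 X157.702 Y126.242 F4015
G1 X172.796 Y116.144 F4015
G1 X171.597 Y98.022 F4015
G1 X155.304 Y90.000 F4015
M5
G0 X41.276 Y80.686
M3 S215
G1 X65.021 Y77.254 F4015
G1 X87.070 Y74.343 F4015
G1 X107.422 Y71.952 F4015
G1 X126.079 Y70.082 F4015
G1 X143.039 Y68.733 F4015
G1 X158.302 Y67.904 F4015
G1 X171.870 Y67.596 F4015
G1 X183.741 Y67.808 F4015
M5
G0 X71.965 Y138.960
M3 S215
G1 X165.407 Y138.960 F4015
G1 X165.407 Y112.143 F4015
G1 X71.965 Y112.143 F4015
G1 X71.965 Y138.960 F4015
M5
G0 X0.000 Y0.000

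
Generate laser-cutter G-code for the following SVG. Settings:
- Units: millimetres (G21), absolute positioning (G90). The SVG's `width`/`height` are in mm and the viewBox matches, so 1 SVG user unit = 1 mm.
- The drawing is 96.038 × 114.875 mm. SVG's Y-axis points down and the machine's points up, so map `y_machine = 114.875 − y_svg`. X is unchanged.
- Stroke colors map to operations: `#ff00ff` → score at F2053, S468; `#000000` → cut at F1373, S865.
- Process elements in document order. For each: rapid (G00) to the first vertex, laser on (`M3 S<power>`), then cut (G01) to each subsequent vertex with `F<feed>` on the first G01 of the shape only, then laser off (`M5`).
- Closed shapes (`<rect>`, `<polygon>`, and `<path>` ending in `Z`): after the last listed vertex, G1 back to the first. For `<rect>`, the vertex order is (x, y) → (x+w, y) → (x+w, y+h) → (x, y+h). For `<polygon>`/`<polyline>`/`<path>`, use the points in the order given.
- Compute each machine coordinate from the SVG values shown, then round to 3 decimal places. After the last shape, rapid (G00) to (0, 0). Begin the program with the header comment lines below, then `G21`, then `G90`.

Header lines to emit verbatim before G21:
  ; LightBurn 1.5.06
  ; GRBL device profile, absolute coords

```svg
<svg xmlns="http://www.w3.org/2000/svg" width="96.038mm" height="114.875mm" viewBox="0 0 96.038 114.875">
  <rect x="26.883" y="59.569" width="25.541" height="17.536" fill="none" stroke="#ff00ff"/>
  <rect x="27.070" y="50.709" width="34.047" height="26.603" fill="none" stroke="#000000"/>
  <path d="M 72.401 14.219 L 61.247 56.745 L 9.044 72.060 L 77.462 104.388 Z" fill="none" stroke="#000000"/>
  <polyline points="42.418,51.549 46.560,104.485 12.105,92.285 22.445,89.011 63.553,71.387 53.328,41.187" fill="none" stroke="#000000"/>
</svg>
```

; LightBurn 1.5.06
; GRBL device profile, absolute coords
G21
G90
G00 X26.883 Y55.306
M3 S468
G01 X52.424 Y55.306 F2053
G01 X52.424 Y37.770
G01 X26.883 Y37.770
G01 X26.883 Y55.306
M5
G00 X27.070 Y64.166
M3 S865
G01 X61.117 Y64.166 F1373
G01 X61.117 Y37.563
G01 X27.070 Y37.563
G01 X27.070 Y64.166
M5
G00 X72.401 Y100.656
M3 S865
G01 X61.247 Y58.130 F1373
G01 X9.044 Y42.815
G01 X77.462 Y10.487
G01 X72.401 Y100.656
M5
G00 X42.418 Y63.326
M3 S865
G01 X46.560 Y10.390 F1373
G01 X12.105 Y22.590
G01 X22.445 Y25.864
G01 X63.553 Y43.488
G01 X53.328 Y73.688
M5
G00 X0.000 Y0.000

viewBox `0 0 96.038 114.875` with mm width/height → 1 unit = 1 mm. Flip: y_m = 114.875 − y_svg.

**Shape 1** — `<rect>` rectangle, stroke `#ff00ff` → score (S468, F2053). Machine vertices: (26.883,55.306) → (52.424,55.306) → (52.424,37.770) → (26.883,37.770) → (26.883,55.306). Closed: final G1 returns to the first vertex.

**Shape 2** — `<rect>` rectangle, stroke `#000000` → cut (S865, F1373). Machine vertices: (27.070,64.166) → (61.117,64.166) → (61.117,37.563) → (27.070,37.563) → (27.070,64.166). Closed: final G1 returns to the first vertex.

**Shape 3** — `<path>` closed polygon, stroke `#000000` → cut (S865, F1373). Machine vertices: (72.401,100.656) → (61.247,58.130) → (9.044,42.815) → (77.462,10.487) → (72.401,100.656). Closed: final G1 returns to the first vertex.

**Shape 4** — `<polyline>` open polyline, stroke `#000000` → cut (S865, F1373). Machine vertices: (42.418,63.326) → (46.560,10.390) → (12.105,22.590) → (22.445,25.864) → (63.553,43.488) → (53.328,73.688). Open path.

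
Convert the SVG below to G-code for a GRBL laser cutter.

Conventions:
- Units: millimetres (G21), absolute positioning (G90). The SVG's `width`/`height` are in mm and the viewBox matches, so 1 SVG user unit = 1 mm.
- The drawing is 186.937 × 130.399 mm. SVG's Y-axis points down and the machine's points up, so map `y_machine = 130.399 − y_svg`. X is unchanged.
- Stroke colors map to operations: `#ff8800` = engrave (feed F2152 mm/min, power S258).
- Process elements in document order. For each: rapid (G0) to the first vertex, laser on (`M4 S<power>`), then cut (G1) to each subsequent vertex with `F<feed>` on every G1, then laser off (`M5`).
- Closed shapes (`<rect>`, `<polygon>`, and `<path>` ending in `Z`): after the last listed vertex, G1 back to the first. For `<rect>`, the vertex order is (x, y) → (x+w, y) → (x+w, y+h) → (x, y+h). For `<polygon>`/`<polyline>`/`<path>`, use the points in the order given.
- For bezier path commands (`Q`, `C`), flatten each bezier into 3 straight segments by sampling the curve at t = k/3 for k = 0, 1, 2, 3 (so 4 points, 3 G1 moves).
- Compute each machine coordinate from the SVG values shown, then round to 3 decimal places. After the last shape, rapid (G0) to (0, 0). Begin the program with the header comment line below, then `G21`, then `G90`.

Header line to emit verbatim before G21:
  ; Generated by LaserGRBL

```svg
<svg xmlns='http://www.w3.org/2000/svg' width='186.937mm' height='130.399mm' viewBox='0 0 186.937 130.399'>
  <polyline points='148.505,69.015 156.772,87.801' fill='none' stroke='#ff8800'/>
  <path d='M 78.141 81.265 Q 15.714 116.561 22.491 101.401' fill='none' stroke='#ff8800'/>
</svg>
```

; Generated by LaserGRBL
G21
G90
G0 X148.505 Y61.384
M4 S258
G1 X156.772 Y42.598 F2152
M5
G0 X78.141 Y49.134
M4 S258
G1 X44.212 Y31.210 F2152
G1 X25.662 Y24.498 F2152
G1 X22.491 Y28.998 F2152
M5
G0 X0.000 Y0.000

Since the viewBox matches the mm dimensions, user units are millimetres directly. The only transform is the Y-flip y_m = 130.399 − y_svg.

Shape 1 is a line segment drawn with `<polyline>`. Its stroke #ff8800 means engrave at S258, F2152. After flipping Y the toolpath is (148.505,61.384) → (156.772,42.598).

Shape 2 is a quadratic bezier drawn with `<path>`. Its stroke #ff8800 means engrave at S258, F2152. After flipping Y the toolpath is (78.141,49.134) → (44.212,31.210) → (25.662,24.498) → (22.491,28.998).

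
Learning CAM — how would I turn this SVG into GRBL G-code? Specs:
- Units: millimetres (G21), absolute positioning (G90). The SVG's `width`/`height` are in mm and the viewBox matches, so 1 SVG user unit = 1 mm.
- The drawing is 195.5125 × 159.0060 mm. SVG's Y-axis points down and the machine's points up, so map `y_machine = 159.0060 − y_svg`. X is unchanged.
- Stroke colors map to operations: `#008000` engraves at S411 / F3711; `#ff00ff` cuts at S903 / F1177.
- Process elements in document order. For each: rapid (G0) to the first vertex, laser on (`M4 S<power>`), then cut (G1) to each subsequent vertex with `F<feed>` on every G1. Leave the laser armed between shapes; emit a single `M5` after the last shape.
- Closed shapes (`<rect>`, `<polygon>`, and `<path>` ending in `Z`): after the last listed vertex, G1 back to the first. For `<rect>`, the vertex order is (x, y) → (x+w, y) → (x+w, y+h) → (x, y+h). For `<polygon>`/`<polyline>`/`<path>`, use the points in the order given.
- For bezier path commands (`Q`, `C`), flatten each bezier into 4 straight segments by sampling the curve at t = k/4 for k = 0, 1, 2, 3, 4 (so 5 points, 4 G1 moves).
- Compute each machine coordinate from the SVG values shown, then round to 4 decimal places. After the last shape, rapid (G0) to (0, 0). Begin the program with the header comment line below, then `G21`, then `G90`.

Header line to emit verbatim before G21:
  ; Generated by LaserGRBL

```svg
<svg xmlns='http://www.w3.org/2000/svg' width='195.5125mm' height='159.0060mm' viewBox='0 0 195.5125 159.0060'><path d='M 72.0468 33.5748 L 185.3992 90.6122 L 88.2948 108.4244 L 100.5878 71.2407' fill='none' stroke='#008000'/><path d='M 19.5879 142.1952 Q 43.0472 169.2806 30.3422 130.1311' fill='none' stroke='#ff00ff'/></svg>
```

; Generated by LaserGRBL
G21
G90
G0 X72.0468 Y125.4312
M4 S411
G1 X185.3992 Y68.3938 F3711
G1 X88.2948 Y50.5816 F3711
G1 X100.5878 Y87.7653 F3711
G0 X19.5879 Y16.8108
M4 S903
G1 X29.0573 Y7.4078 F1177
G1 X34.0061 Y6.2841 F1177
G1 X34.4344 Y13.4398 F1177
G1 X30.3422 Y28.8749 F1177
M5
G0 X0.0000 Y0.0000

1 u = 1 mm; y_m = 159.0060 − y.

[1] `<path>` open polyline, #008000→engrave S411 F3711: (72.0468,125.4312) → (185.3992,68.3938) → (88.2948,50.5816) → (100.5878,87.7653)

[2] `<path>` quadratic bezier, #ff00ff→cut S903 F1177: (19.5879,16.8108) → (29.0573,7.4078) → (34.0061,6.2841) → (34.4344,13.4398) → (30.3422,28.8749)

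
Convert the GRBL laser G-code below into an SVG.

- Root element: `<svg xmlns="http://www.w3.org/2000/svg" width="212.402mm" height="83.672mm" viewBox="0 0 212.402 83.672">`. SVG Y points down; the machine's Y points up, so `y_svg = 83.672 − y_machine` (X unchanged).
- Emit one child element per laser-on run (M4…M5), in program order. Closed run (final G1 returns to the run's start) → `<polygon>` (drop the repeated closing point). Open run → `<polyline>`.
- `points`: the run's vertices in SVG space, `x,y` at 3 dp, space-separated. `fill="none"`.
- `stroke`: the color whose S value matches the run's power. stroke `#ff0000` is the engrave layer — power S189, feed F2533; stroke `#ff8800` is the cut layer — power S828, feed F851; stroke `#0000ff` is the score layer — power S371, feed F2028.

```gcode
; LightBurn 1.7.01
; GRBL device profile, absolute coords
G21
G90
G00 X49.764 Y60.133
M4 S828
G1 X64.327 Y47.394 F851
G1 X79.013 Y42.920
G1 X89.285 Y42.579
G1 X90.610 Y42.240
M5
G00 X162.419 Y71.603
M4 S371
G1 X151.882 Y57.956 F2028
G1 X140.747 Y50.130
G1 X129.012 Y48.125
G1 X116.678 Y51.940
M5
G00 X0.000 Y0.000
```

y_svg = 83.672 − y_m.

[1] S828→`#ff8800` (cut); open run; points: 49.764,23.539 64.327,36.278 79.013,40.752 89.285,41.093 90.610,41.432

[2] S371→`#0000ff` (score); open run; points: 162.419,12.069 151.882,25.716 140.747,33.542 129.012,35.547 116.678,31.732

<svg xmlns="http://www.w3.org/2000/svg" width="212.402mm" height="83.672mm" viewBox="0 0 212.402 83.672">
  <polyline points="49.764,23.539 64.327,36.278 79.013,40.752 89.285,41.093 90.610,41.432" fill="none" stroke="#ff8800"/>
  <polyline points="162.419,12.069 151.882,25.716 140.747,33.542 129.012,35.547 116.678,31.732" fill="none" stroke="#0000ff"/>
</svg>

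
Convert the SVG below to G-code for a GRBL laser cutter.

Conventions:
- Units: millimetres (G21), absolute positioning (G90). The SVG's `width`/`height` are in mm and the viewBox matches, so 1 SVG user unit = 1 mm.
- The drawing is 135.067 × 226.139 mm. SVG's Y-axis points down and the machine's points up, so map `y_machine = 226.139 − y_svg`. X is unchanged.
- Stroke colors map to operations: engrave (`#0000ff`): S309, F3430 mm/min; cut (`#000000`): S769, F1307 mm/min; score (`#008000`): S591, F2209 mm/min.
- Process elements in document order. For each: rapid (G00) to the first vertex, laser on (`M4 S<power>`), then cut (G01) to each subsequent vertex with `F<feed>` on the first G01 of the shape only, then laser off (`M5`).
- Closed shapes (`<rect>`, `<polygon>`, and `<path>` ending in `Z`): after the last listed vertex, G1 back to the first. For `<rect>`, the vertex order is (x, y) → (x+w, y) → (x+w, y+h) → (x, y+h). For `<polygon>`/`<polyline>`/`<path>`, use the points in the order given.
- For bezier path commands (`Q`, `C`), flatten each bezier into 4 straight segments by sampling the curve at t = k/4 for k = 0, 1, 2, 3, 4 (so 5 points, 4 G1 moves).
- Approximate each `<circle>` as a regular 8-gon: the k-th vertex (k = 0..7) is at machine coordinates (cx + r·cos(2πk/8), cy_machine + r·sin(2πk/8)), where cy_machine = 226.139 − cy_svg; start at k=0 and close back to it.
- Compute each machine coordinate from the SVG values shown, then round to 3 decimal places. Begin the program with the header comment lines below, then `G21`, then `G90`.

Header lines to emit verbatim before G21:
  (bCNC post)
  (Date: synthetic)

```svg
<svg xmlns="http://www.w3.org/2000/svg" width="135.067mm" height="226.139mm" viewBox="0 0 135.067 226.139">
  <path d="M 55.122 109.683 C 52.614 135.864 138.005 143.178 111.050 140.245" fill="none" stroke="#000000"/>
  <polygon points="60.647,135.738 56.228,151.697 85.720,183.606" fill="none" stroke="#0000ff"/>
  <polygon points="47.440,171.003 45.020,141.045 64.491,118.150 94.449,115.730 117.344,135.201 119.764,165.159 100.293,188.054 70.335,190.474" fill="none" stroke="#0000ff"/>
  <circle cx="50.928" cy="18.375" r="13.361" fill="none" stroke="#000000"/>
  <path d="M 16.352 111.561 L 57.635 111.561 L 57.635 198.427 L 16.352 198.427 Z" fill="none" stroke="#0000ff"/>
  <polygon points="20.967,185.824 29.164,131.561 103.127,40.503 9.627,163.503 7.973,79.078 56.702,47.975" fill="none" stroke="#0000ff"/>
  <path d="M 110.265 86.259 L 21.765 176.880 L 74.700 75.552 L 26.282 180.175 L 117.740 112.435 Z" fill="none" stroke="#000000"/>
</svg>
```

(bCNC post)
(Date: synthetic)
G21
G90
G00 X55.122 Y116.456
M4 S769
G01 X66.593 Y100.223 F1307
G01 X92.254 Y90.257
G01 X113.330 Y85.750
G01 X111.050 Y85.894
M5
G00 X60.647 Y90.401
M4 S309
G01 X56.228 Y74.442 F3430
G01 X85.720 Y42.533
G01 X60.647 Y90.401
M5
G00 X47.440 Y55.136
M4 S309
G01 X45.020 Y85.094 F3430
G01 X64.491 Y107.989
G01 X94.449 Y110.409
G01 X117.344 Y90.938
G01 X119.764 Y60.980
G01 X100.293 Y38.085
G01 X70.335 Y35.665
G01 X47.440 Y55.136
M5
G00 X64.289 Y207.764
M4 S769
G01 X60.376 Y217.212 F1307
G01 X50.928 Y221.125
G01 X41.480 Y217.212
G01 X37.567 Y207.764
G01 X41.480 Y198.316
G01 X50.928 Y194.403
G01 X60.376 Y198.316
G01 X64.289 Y207.764
M5
G00 X16.352 Y114.578
M4 S309
G01 X57.635 Y114.578 F3430
G01 X57.635 Y27.712
G01 X16.352 Y27.712
G01 X16.352 Y114.578
M5
G00 X20.967 Y40.315
M4 S309
G01 X29.164 Y94.578 F3430
G01 X103.127 Y185.636
G01 X9.627 Y62.636
G01 X7.973 Y147.061
G01 X56.702 Y178.164
G01 X20.967 Y40.315
M5
G00 X110.265 Y139.880
M4 S769
G01 X21.765 Y49.259 F1307
G01 X74.700 Y150.587
G01 X26.282 Y45.964
G01 X117.740 Y113.704
G01 X110.265 Y139.880
M5

Since the viewBox matches the mm dimensions, user units are millimetres directly. The only transform is the Y-flip y_m = 226.139 − y_svg.

Shape 1 is a cubic bezier drawn with `<path>`. Its stroke #000000 means cut at S769, F1307. After flipping Y the toolpath is (55.122,116.456) → (66.593,100.223) → (92.254,90.257) → (113.330,85.750) → (111.050,85.894).

Shape 2 is a closed polygon drawn with `<polygon>`. Its stroke #0000ff means engrave at S309, F3430. After flipping Y the toolpath is (60.647,90.401) → (56.228,74.442) → (85.720,42.533) → (60.647,90.401), returning to the start.

Shape 3 is a regular polygon drawn with `<polygon>`. Its stroke #0000ff means engrave at S309, F3430. After flipping Y the toolpath is (47.440,55.136) → (45.020,85.094) → (64.491,107.989) → (94.449,110.409) → (117.344,90.938) → (119.764,60.980) → (100.293,38.085) → (70.335,35.665) → (47.440,55.136), returning to the start.

Shape 4 is a circle drawn with `<circle>`. Its stroke #000000 means cut at S769, F1307. After flipping Y the toolpath is (64.289,207.764) → (60.376,217.212) → (50.928,221.125) → (41.480,217.212) → (37.567,207.764) → (41.480,198.316) → (50.928,194.403) → (60.376,198.316) → (64.289,207.764), returning to the start.

Shape 5 is a rectangle drawn with `<path>`. Its stroke #0000ff means engrave at S309, F3430. After flipping Y the toolpath is (16.352,114.578) → (57.635,114.578) → (57.635,27.712) → (16.352,27.712) → (16.352,114.578), returning to the start.

Shape 6 is a closed polygon drawn with `<polygon>`. Its stroke #0000ff means engrave at S309, F3430. After flipping Y the toolpath is (20.967,40.315) → (29.164,94.578) → (103.127,185.636) → (9.627,62.636) → (7.973,147.061) → (56.702,178.164) → (20.967,40.315), returning to the start.

Shape 7 is a closed polygon drawn with `<path>`. Its stroke #000000 means cut at S769, F1307. After flipping Y the toolpath is (110.265,139.880) → (21.765,49.259) → (74.700,150.587) → (26.282,45.964) → (117.740,113.704) → (110.265,139.880), returning to the start.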